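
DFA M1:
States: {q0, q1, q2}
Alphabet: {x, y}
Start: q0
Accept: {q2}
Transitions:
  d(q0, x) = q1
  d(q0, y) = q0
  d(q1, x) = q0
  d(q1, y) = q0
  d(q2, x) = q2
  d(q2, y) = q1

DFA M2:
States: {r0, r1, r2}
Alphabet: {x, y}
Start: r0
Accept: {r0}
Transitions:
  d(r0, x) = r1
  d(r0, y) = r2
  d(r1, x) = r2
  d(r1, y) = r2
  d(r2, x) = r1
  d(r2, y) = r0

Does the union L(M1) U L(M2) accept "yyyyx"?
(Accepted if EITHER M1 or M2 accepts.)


M1: final=q1 accepted=False
M2: final=r1 accepted=False

No, union rejects (neither accepts)


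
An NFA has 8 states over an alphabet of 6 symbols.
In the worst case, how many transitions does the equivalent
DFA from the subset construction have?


Subset construction: one DFA state per subset of NFA states = 2^8 = 256 states.
Each DFA state has 6 outgoing transitions: 256 * 6 = 1536

1536


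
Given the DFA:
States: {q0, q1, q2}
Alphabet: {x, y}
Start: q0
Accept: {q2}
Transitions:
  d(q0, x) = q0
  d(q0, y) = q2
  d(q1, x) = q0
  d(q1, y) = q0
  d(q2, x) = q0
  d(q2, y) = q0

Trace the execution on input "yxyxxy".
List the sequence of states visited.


Input: yxyxxy
d(q0, y) = q2
d(q2, x) = q0
d(q0, y) = q2
d(q2, x) = q0
d(q0, x) = q0
d(q0, y) = q2


q0 -> q2 -> q0 -> q2 -> q0 -> q0 -> q2


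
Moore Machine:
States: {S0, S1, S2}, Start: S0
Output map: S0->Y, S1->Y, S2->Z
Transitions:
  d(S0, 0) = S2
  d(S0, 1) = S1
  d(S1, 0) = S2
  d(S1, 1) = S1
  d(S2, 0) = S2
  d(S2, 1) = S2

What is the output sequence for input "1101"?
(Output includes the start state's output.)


Start: S0 (output Y)
  --1--> S1 (output Y)
  --1--> S1 (output Y)
  --0--> S2 (output Z)
  --1--> S2 (output Z)

"YYYZZ"


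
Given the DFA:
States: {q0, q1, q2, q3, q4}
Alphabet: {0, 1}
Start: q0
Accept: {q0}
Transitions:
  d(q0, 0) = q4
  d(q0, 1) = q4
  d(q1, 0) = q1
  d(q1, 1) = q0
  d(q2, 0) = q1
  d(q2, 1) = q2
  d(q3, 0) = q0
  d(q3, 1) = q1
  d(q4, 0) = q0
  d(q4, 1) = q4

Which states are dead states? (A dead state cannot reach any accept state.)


Forward reachability from each state:
  q0 -> reaches accept state q0 (live)
  q1 -> reaches accept state q0 (live)
  q2 -> reaches accept state q0 (live)
  q3 -> reaches accept state q0 (live)
  q4 -> reaches accept state q0 (live)

None (all states can reach an accept state)


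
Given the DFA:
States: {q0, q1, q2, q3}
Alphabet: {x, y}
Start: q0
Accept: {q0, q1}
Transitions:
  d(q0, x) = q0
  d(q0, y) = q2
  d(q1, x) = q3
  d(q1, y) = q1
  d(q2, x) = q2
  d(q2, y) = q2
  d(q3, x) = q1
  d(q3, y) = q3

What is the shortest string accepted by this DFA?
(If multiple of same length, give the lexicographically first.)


BFS by string length (lex-first path to each state shown):
  len 0: q0<-""
Found accept state at length 0.

"" (empty string)


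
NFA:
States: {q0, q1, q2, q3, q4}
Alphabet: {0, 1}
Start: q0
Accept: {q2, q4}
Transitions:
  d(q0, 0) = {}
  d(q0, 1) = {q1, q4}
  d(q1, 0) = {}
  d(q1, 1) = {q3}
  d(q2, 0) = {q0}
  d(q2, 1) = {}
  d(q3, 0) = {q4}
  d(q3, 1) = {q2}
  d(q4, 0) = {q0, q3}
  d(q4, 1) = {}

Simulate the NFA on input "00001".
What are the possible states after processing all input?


Start: {q0}
  --0--> {}
  --0--> {}
  --0--> {}
  --0--> {}
  --1--> {}

{} (empty set, no valid transitions)


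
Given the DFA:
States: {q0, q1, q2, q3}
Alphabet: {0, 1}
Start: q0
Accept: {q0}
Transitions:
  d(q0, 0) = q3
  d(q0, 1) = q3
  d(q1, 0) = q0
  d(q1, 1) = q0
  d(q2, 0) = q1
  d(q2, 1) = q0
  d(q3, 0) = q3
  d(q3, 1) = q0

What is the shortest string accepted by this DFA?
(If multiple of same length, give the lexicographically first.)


BFS by string length (lex-first path to each state shown):
  len 0: q0<-""
Found accept state at length 0.

"" (empty string)


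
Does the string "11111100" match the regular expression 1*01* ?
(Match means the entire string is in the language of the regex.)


|string| = 8; first = '1'; last = '0'

No, "11111100" does not match 1*01*


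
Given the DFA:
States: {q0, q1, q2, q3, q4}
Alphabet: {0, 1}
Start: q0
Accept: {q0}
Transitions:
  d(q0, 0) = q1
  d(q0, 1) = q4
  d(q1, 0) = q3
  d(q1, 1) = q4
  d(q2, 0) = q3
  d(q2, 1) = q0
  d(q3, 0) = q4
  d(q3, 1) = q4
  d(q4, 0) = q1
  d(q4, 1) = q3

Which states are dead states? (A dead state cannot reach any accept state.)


Forward reachability from each state:
  q0 -> reaches accept state q0 (live)
  q1 -> reaches {q1, q3, q4}, no accept state (dead)
  q2 -> reaches accept state q0 (live)
  q3 -> reaches {q1, q3, q4}, no accept state (dead)
  q4 -> reaches {q1, q3, q4}, no accept state (dead)

{q1, q3, q4}


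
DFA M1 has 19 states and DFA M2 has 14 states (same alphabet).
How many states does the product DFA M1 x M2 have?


Product construction pairs every M1 state with every M2 state.
19 * 14 = 266

266


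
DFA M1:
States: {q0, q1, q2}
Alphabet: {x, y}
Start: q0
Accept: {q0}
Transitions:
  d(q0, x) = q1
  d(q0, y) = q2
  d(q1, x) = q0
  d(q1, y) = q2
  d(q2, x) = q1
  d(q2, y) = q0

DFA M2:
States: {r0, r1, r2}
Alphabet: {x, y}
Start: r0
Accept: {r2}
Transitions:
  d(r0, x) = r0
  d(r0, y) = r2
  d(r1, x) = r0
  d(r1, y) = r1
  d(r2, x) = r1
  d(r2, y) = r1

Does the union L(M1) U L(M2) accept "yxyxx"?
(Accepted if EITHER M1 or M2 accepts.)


M1: final=q0 accepted=True
M2: final=r0 accepted=False

Yes, union accepts


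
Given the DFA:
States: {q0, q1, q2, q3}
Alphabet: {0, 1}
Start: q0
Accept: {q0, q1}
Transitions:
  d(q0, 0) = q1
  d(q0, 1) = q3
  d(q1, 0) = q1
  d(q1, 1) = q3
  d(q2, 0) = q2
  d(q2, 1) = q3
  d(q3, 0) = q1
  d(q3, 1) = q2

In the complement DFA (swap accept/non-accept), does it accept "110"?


Trace: q0 -> q3 -> q2 -> q2
Final: q2
Original accept: {q0, q1}
Complement: q2 is not in original accept

Yes, complement accepts (original rejects)


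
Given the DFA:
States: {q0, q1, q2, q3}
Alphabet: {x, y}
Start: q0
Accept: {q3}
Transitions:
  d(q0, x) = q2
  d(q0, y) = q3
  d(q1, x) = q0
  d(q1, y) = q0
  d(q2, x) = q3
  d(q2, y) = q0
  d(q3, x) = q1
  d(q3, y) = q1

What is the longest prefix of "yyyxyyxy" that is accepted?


Run the DFA, marking each prefix where the state is accepting:
  "" -> q0 [reject]
  "y" -> q3 [accept]
  "yy" -> q1 [reject]
  "yyy" -> q0 [reject]
  "yyyx" -> q2 [reject]
  "yyyxy" -> q0 [reject]
  "yyyxyy" -> q3 [accept]
  "yyyxyyx" -> q1 [reject]
  "yyyxyyxy" -> q0 [reject]

"yyyxyy"


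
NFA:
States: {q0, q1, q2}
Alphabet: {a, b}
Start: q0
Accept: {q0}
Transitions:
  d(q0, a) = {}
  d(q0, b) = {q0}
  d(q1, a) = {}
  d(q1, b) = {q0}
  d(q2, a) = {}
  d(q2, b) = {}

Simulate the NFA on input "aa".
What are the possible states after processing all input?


Start: {q0}
  --a--> {}
  --a--> {}

{} (empty set, no valid transitions)


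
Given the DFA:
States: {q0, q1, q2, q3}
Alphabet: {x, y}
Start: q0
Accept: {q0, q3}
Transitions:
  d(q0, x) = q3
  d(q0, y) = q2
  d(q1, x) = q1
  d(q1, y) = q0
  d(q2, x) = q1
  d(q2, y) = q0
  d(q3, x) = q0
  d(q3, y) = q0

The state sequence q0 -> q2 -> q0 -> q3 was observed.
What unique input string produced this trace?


Trace back each transition to find the symbol:
  q0 --[y]--> q2
  q2 --[y]--> q0
  q0 --[x]--> q3

"yyx"


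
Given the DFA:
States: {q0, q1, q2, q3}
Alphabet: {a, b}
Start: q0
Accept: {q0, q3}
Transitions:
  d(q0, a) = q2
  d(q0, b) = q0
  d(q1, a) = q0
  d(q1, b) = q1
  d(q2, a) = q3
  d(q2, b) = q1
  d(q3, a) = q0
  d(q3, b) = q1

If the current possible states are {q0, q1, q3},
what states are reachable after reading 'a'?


Apply transition on 'a' from each current state:
  d(q0, a) = q2
  d(q1, a) = q0
  d(q3, a) = q0

{q0, q2}


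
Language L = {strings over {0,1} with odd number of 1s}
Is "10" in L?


count('1') = 1; 1 mod 2 = 1

Yes, "10" is in L


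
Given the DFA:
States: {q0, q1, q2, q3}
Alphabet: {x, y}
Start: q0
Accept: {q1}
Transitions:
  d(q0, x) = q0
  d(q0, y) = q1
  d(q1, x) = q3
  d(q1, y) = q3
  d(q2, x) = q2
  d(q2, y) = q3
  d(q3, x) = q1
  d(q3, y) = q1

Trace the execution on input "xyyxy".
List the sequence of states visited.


Input: xyyxy
d(q0, x) = q0
d(q0, y) = q1
d(q1, y) = q3
d(q3, x) = q1
d(q1, y) = q3


q0 -> q0 -> q1 -> q3 -> q1 -> q3


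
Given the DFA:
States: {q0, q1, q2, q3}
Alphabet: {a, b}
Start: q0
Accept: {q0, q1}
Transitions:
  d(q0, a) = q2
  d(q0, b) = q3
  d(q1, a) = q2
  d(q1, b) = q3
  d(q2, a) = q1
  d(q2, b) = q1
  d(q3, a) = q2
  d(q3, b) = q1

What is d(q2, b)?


Looking up transition d(q2, b)

q1


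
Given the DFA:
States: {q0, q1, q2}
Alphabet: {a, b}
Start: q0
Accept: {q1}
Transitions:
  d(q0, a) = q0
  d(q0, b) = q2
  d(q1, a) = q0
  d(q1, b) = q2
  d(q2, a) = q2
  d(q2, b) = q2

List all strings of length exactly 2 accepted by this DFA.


All strings of length 2: 4 total
Accepted: 0

None


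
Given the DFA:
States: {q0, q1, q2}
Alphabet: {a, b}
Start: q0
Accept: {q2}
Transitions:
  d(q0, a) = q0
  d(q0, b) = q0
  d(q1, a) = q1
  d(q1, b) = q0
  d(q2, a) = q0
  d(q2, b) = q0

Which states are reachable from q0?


BFS from q0:
  layer 0: {q0}

{q0}


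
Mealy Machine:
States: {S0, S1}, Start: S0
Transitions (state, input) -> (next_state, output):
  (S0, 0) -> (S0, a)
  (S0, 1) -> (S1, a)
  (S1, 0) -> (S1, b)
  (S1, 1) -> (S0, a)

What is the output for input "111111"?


Step-by-step:
  (S0, 1) -> (S1, a)
  (S1, 1) -> (S0, a)
  (S0, 1) -> (S1, a)
  (S1, 1) -> (S0, a)
  (S0, 1) -> (S1, a)
  (S1, 1) -> (S0, a)

"aaaaaa"


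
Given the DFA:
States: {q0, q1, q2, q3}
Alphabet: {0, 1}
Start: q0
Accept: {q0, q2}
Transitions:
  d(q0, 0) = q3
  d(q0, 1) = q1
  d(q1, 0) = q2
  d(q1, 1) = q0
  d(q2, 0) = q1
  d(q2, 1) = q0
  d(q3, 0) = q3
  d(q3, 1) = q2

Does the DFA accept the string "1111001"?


Trace: q0 -> q1 -> q0 -> q1 -> q0 -> q3 -> q3 -> q2
Final state: q2
Accept states: {q0, q2}

Yes, accepted (final state q2 is an accept state)


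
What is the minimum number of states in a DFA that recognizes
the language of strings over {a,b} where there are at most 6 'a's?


States: count = 0, 1, ..., 6 (all accepting; 7 states), plus a dead state for count > 6.
Total: 7 + 1 = 8.

8


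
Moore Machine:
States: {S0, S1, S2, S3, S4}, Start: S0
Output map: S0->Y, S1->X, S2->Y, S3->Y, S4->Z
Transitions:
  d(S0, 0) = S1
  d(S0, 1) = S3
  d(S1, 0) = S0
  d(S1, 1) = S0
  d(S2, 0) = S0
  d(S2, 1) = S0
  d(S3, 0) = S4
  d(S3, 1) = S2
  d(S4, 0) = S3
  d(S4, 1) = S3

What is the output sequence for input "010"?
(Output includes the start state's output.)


Start: S0 (output Y)
  --0--> S1 (output X)
  --1--> S0 (output Y)
  --0--> S1 (output X)

"YXYX"


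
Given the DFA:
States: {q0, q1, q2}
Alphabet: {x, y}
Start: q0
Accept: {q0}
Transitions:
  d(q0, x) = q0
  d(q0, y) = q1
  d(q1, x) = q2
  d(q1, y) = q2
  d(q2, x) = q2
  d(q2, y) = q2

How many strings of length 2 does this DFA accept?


Enumerating all length-2 strings:
  "xx" -> q0 [accept]
  "xy" -> q1 [reject]
  "yx" -> q2 [reject]
  "yy" -> q2 [reject]

1 out of 4


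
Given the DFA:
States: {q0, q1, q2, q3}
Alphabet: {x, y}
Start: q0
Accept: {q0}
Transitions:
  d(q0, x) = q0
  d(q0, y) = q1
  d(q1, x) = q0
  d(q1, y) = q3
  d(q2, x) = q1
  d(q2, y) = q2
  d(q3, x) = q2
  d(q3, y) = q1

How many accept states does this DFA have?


Accept states listed: {q0}
Counting: q0(1)

1


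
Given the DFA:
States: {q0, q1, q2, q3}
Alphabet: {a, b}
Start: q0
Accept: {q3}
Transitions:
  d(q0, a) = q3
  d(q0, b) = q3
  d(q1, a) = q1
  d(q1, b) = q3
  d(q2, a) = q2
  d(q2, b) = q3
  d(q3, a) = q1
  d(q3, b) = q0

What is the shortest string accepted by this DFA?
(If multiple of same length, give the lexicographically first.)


BFS by string length (lex-first path to each state shown):
  len 0: q0<-""
  len 1: q3<-"a"
Found accept state at length 1.

"a"


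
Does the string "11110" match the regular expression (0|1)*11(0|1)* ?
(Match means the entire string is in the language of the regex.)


|string| = 5; first = '1'; last = '0'

Yes, "11110" matches (0|1)*11(0|1)*


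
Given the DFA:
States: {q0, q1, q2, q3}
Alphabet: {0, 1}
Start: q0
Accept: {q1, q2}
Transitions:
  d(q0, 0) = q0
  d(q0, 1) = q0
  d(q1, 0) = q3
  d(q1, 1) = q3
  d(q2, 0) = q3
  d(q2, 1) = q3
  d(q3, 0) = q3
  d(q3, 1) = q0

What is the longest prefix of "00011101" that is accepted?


Run the DFA, marking each prefix where the state is accepting:
  "" -> q0 [reject]
  "0" -> q0 [reject]
  "00" -> q0 [reject]
  "000" -> q0 [reject]
  "0001" -> q0 [reject]
  "00011" -> q0 [reject]
  "000111" -> q0 [reject]
  "0001110" -> q0 [reject]
  "00011101" -> q0 [reject]

No prefix is accepted


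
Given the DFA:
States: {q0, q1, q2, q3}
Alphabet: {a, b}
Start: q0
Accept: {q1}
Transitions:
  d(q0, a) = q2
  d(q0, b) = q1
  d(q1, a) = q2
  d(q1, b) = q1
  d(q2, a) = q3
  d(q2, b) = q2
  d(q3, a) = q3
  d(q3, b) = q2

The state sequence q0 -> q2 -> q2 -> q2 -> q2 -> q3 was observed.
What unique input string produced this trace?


Trace back each transition to find the symbol:
  q0 --[a]--> q2
  q2 --[b]--> q2
  q2 --[b]--> q2
  q2 --[b]--> q2
  q2 --[a]--> q3

"abbba"


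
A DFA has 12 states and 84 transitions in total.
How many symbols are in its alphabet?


Each state has exactly one transition per symbol.
|alphabet| = transitions / states = 84 / 12 = 7

7


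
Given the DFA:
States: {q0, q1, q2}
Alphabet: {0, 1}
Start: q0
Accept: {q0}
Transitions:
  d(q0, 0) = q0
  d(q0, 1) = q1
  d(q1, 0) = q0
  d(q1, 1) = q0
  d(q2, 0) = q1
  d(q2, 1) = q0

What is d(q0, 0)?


Looking up transition d(q0, 0)

q0


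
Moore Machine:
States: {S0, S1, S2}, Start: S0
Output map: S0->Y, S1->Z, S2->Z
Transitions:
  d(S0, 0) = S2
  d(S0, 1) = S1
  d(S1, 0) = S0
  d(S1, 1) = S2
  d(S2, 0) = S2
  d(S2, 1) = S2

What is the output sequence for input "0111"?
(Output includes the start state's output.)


Start: S0 (output Y)
  --0--> S2 (output Z)
  --1--> S2 (output Z)
  --1--> S2 (output Z)
  --1--> S2 (output Z)

"YZZZZ"


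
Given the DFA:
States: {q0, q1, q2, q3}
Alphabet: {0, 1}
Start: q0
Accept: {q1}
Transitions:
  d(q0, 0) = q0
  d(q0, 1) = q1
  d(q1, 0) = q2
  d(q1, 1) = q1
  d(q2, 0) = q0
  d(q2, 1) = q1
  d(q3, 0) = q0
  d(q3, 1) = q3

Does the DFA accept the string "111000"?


Trace: q0 -> q1 -> q1 -> q1 -> q2 -> q0 -> q0
Final state: q0
Accept states: {q1}

No, rejected (final state q0 is not an accept state)


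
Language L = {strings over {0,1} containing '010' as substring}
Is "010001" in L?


'010' occurs at index 0

Yes, "010001" is in L


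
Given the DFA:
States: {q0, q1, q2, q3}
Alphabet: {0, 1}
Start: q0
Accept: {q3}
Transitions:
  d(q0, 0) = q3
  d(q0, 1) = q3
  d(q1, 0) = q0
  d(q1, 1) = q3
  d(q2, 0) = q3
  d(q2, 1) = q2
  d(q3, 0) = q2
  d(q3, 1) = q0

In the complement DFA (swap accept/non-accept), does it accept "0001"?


Trace: q0 -> q3 -> q2 -> q3 -> q0
Final: q0
Original accept: {q3}
Complement: q0 is not in original accept

Yes, complement accepts (original rejects)


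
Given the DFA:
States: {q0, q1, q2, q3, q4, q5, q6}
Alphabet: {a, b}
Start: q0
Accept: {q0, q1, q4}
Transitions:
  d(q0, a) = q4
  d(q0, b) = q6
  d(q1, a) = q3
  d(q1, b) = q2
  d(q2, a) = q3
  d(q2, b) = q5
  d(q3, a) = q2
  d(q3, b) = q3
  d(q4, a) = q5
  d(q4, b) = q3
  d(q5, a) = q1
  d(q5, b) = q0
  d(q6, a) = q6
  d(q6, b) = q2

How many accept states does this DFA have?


Accept states listed: {q0, q1, q4}
Counting: q0(1) q1(2) q4(3)

3


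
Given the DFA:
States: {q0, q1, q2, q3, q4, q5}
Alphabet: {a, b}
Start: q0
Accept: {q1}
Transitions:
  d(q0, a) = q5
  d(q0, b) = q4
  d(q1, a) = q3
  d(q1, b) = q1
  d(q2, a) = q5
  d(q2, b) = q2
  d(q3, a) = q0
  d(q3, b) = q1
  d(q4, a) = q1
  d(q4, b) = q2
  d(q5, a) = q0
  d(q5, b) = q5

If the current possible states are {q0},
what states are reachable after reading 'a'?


Apply transition on 'a' from each current state:
  d(q0, a) = q5

{q5}


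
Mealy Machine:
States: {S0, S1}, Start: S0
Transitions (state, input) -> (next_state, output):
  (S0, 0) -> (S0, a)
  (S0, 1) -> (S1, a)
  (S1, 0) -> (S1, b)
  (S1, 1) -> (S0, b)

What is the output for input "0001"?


Step-by-step:
  (S0, 0) -> (S0, a)
  (S0, 0) -> (S0, a)
  (S0, 0) -> (S0, a)
  (S0, 1) -> (S1, a)

"aaaa"


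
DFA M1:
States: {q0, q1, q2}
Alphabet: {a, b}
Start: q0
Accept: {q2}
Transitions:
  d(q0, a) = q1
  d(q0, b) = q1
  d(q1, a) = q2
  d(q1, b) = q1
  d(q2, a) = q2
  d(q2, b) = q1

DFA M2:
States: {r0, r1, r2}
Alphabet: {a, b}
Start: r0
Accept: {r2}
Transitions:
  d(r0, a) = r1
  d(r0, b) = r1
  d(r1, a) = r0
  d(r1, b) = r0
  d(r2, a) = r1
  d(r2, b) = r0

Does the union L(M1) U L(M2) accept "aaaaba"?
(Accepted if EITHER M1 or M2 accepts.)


M1: final=q2 accepted=True
M2: final=r0 accepted=False

Yes, union accepts


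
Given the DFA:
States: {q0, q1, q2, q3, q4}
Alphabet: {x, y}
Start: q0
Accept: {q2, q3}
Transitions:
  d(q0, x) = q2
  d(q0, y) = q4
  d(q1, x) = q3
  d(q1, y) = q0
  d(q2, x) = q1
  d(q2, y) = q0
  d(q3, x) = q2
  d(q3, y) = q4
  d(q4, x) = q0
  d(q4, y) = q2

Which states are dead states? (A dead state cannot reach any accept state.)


Forward reachability from each state:
  q0 -> reaches accept state q2 (live)
  q1 -> reaches accept state q2 (live)
  q2 -> reaches accept state q2 (live)
  q3 -> reaches accept state q2 (live)
  q4 -> reaches accept state q2 (live)

None (all states can reach an accept state)


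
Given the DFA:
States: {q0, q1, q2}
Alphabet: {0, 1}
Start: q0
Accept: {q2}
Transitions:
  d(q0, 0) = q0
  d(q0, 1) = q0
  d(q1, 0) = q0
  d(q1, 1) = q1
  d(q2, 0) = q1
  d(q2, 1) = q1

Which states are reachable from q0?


BFS from q0:
  layer 0: {q0}

{q0}


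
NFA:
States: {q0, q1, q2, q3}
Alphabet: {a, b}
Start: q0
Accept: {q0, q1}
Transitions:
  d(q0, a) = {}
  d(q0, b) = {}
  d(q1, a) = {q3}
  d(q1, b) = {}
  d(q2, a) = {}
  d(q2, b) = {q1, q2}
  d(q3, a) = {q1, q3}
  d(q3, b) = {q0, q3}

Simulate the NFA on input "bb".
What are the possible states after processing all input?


Start: {q0}
  --b--> {}
  --b--> {}

{} (empty set, no valid transitions)


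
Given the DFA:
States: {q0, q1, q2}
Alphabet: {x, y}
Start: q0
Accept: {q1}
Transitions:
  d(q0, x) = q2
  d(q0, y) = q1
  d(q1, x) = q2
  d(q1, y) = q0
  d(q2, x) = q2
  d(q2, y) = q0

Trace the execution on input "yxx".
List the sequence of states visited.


Input: yxx
d(q0, y) = q1
d(q1, x) = q2
d(q2, x) = q2


q0 -> q1 -> q2 -> q2


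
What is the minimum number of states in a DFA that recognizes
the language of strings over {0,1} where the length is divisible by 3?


States track (length) mod 3.
Need 3 states: one per remainder 0..2; accept = remainder 0.

3


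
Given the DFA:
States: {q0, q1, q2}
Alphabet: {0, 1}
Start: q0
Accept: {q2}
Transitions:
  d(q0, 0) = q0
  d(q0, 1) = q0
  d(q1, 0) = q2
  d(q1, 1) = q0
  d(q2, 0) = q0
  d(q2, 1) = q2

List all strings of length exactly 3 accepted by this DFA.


All strings of length 3: 8 total
Accepted: 0

None


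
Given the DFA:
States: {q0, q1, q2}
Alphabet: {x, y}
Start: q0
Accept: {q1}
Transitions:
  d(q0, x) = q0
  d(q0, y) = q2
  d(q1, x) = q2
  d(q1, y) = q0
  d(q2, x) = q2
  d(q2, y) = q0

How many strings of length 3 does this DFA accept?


Enumerating all length-3 strings:
  "xxx" -> q0 [reject]
  "xxy" -> q2 [reject]
  "xyx" -> q2 [reject]
  "xyy" -> q0 [reject]
  "yxx" -> q2 [reject]
  "yxy" -> q0 [reject]
  "yyx" -> q0 [reject]
  "yyy" -> q2 [reject]

0 out of 8


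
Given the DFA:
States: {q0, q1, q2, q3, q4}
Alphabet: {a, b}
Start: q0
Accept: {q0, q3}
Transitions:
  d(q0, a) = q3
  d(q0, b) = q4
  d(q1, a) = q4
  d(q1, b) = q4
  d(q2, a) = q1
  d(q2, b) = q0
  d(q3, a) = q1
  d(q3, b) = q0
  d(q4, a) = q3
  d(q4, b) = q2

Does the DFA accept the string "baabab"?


Trace: q0 -> q4 -> q3 -> q1 -> q4 -> q3 -> q0
Final state: q0
Accept states: {q0, q3}

Yes, accepted (final state q0 is an accept state)


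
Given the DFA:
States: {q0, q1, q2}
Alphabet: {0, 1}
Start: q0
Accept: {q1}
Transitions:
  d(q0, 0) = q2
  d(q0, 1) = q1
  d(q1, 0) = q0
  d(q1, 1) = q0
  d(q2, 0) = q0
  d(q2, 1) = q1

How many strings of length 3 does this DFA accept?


Enumerating all length-3 strings:
  "000" -> q2 [reject]
  "001" -> q1 [accept]
  "010" -> q0 [reject]
  "011" -> q0 [reject]
  "100" -> q2 [reject]
  "101" -> q1 [accept]
  "110" -> q2 [reject]
  "111" -> q1 [accept]

3 out of 8


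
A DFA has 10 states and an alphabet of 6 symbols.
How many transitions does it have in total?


Each state has exactly one transition per symbol.
10 * 6 = 60

60


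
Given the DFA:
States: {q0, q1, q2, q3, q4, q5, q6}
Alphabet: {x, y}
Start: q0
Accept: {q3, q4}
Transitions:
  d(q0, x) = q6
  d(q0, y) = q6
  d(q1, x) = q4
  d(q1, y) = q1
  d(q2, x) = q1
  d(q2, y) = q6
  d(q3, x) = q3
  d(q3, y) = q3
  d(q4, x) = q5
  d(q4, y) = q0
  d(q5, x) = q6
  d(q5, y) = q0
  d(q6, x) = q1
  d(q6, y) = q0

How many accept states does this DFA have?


Accept states listed: {q3, q4}
Counting: q3(1) q4(2)

2


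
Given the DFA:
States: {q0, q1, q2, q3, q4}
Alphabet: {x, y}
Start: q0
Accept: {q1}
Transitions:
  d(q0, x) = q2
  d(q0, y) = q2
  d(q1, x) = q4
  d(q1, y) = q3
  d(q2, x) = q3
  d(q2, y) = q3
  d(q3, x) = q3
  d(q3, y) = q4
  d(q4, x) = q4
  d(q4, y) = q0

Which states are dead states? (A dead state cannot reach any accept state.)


Forward reachability from each state:
  q0 -> reaches {q0, q2, q3, q4}, no accept state (dead)
  q1 -> reaches accept state q1 (live)
  q2 -> reaches {q0, q2, q3, q4}, no accept state (dead)
  q3 -> reaches {q0, q2, q3, q4}, no accept state (dead)
  q4 -> reaches {q0, q2, q3, q4}, no accept state (dead)

{q0, q2, q3, q4}


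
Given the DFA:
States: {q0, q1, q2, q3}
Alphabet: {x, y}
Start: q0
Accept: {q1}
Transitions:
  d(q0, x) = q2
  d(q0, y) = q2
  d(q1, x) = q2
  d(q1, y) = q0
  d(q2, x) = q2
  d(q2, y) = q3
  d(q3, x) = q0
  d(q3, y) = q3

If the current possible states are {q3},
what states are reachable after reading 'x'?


Apply transition on 'x' from each current state:
  d(q3, x) = q0

{q0}


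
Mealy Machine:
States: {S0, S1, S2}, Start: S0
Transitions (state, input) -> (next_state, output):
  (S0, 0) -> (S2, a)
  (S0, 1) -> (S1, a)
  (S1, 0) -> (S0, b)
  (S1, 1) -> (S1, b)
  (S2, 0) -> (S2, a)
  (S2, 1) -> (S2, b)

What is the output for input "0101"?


Step-by-step:
  (S0, 0) -> (S2, a)
  (S2, 1) -> (S2, b)
  (S2, 0) -> (S2, a)
  (S2, 1) -> (S2, b)

"abab"


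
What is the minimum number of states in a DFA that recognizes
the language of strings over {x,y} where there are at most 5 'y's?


States: count = 0, 1, ..., 5 (all accepting; 6 states), plus a dead state for count > 5.
Total: 6 + 1 = 7.

7


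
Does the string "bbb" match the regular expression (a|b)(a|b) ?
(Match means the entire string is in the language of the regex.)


|string| = 3; first = 'b'; last = 'b'

No, "bbb" does not match (a|b)(a|b)


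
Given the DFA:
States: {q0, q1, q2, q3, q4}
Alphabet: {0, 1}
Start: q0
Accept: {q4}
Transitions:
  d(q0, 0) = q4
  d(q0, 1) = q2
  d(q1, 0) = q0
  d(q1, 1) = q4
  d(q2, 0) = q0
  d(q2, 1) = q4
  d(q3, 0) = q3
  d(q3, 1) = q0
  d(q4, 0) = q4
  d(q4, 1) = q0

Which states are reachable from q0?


BFS from q0:
  layer 0: {q0}
  layer 1: {q2, q4}

{q0, q2, q4}


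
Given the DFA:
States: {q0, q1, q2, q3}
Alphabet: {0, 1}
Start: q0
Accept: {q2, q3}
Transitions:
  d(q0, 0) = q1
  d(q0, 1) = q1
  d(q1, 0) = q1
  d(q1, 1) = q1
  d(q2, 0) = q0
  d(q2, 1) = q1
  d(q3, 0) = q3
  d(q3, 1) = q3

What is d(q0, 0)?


Looking up transition d(q0, 0)

q1


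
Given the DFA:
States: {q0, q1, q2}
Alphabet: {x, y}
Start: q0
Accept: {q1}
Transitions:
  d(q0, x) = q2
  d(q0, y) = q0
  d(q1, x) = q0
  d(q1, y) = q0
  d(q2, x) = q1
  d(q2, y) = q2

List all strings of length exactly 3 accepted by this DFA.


All strings of length 3: 8 total
Accepted: 2

"xyx", "yxx"


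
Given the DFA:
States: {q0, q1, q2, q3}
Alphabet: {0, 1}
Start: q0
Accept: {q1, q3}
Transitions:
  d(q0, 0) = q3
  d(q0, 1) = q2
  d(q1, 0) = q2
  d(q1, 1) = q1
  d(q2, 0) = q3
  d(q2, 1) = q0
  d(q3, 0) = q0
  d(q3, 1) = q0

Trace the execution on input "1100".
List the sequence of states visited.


Input: 1100
d(q0, 1) = q2
d(q2, 1) = q0
d(q0, 0) = q3
d(q3, 0) = q0


q0 -> q2 -> q0 -> q3 -> q0


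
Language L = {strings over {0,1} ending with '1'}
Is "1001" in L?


last symbol = '1'

Yes, "1001" is in L


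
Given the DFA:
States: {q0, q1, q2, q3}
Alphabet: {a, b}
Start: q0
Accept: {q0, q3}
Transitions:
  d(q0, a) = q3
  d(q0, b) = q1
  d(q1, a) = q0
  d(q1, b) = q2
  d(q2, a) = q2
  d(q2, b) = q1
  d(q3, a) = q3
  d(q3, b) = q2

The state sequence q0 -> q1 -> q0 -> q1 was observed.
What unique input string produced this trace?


Trace back each transition to find the symbol:
  q0 --[b]--> q1
  q1 --[a]--> q0
  q0 --[b]--> q1

"bab"


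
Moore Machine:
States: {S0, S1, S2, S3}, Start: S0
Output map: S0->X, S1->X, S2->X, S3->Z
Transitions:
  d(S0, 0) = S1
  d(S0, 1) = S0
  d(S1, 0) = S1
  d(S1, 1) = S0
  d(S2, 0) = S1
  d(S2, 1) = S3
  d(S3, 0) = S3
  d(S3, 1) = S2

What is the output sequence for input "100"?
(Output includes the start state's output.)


Start: S0 (output X)
  --1--> S0 (output X)
  --0--> S1 (output X)
  --0--> S1 (output X)

"XXXX"


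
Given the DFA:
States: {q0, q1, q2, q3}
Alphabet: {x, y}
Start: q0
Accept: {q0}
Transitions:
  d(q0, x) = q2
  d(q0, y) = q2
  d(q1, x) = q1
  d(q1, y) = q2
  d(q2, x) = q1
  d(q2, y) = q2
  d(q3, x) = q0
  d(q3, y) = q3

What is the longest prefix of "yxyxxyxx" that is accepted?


Run the DFA, marking each prefix where the state is accepting:
  "" -> q0 [accept]
  "y" -> q2 [reject]
  "yx" -> q1 [reject]
  "yxy" -> q2 [reject]
  "yxyx" -> q1 [reject]
  "yxyxx" -> q1 [reject]
  "yxyxxy" -> q2 [reject]
  "yxyxxyx" -> q1 [reject]
  "yxyxxyxx" -> q1 [reject]

""


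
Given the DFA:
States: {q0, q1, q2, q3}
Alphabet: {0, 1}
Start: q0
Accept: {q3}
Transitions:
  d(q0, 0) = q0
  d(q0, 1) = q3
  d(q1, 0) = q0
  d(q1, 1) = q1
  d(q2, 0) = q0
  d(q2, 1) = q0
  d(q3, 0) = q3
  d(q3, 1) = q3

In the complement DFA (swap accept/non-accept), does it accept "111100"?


Trace: q0 -> q3 -> q3 -> q3 -> q3 -> q3 -> q3
Final: q3
Original accept: {q3}
Complement: q3 is in original accept

No, complement rejects (original accepts)


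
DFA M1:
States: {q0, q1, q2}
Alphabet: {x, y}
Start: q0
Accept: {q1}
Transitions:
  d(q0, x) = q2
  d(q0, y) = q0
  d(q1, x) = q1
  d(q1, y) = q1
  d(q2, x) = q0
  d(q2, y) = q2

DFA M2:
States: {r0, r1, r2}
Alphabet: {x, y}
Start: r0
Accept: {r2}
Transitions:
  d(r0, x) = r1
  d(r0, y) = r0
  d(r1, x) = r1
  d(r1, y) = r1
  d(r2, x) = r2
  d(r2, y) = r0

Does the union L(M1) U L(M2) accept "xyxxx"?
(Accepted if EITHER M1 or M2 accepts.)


M1: final=q0 accepted=False
M2: final=r1 accepted=False

No, union rejects (neither accepts)


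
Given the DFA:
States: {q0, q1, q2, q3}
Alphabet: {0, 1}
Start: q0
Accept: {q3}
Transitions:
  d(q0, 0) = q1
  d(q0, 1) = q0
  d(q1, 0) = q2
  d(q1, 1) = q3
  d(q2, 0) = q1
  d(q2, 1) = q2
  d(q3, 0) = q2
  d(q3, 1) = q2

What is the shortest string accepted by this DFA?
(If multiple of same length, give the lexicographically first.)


BFS by string length (lex-first path to each state shown):
  len 0: q0<-""
  len 1: q0<-"1", q1<-"0"
  len 2: q0<-"11", q1<-"10", q2<-"00", q3<-"01"
Found accept state at length 2.

"01"


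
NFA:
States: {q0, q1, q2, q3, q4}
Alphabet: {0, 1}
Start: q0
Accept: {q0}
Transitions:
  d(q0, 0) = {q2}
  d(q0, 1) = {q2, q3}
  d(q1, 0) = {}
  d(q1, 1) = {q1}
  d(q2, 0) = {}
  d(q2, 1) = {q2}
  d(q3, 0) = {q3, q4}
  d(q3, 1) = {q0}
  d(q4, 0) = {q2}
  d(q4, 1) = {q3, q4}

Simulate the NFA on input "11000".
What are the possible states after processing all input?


Start: {q0}
  --1--> {q2, q3}
  --1--> {q0, q2}
  --0--> {q2}
  --0--> {}
  --0--> {}

{} (empty set, no valid transitions)


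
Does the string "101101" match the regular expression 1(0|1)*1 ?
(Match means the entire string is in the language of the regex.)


|string| = 6; first = '1'; last = '1'

Yes, "101101" matches 1(0|1)*1


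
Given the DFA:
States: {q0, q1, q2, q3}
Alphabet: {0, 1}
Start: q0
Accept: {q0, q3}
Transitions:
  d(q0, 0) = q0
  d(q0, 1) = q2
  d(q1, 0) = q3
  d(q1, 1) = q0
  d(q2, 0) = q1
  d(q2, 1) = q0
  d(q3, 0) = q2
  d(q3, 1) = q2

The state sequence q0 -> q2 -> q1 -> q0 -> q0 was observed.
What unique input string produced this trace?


Trace back each transition to find the symbol:
  q0 --[1]--> q2
  q2 --[0]--> q1
  q1 --[1]--> q0
  q0 --[0]--> q0

"1010"


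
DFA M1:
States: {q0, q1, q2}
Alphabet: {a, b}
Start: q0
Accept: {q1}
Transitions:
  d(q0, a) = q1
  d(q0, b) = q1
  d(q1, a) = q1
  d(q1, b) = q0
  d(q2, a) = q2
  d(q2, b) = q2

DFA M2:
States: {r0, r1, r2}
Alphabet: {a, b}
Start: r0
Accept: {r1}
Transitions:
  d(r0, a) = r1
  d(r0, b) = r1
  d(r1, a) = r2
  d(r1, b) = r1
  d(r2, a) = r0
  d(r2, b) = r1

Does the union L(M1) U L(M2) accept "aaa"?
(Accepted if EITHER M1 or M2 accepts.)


M1: final=q1 accepted=True
M2: final=r0 accepted=False

Yes, union accepts


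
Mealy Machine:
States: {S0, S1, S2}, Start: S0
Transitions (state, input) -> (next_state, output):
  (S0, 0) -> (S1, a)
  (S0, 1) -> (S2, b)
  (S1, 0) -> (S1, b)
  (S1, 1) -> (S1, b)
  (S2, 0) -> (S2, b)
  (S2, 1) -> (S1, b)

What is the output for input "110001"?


Step-by-step:
  (S0, 1) -> (S2, b)
  (S2, 1) -> (S1, b)
  (S1, 0) -> (S1, b)
  (S1, 0) -> (S1, b)
  (S1, 0) -> (S1, b)
  (S1, 1) -> (S1, b)

"bbbbbb"


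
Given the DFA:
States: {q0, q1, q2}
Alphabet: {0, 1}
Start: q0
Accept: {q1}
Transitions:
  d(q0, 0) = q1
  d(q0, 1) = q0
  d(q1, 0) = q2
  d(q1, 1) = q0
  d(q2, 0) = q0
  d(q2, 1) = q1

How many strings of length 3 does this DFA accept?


Enumerating all length-3 strings:
  "000" -> q0 [reject]
  "001" -> q1 [accept]
  "010" -> q1 [accept]
  "011" -> q0 [reject]
  "100" -> q2 [reject]
  "101" -> q0 [reject]
  "110" -> q1 [accept]
  "111" -> q0 [reject]

3 out of 8


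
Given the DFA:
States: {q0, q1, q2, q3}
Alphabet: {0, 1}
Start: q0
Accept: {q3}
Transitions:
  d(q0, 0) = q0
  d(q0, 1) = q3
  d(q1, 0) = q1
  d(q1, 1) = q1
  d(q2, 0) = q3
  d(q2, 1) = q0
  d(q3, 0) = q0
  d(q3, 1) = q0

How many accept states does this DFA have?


Accept states listed: {q3}
Counting: q3(1)

1


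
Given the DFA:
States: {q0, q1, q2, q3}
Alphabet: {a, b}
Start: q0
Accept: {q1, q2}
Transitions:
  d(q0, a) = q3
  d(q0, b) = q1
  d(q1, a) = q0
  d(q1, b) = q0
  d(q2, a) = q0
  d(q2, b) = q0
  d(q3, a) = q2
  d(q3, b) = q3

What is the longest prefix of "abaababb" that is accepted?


Run the DFA, marking each prefix where the state is accepting:
  "" -> q0 [reject]
  "a" -> q3 [reject]
  "ab" -> q3 [reject]
  "aba" -> q2 [accept]
  "abaa" -> q0 [reject]
  "abaab" -> q1 [accept]
  "abaaba" -> q0 [reject]
  "abaabab" -> q1 [accept]
  "abaababb" -> q0 [reject]

"abaabab"


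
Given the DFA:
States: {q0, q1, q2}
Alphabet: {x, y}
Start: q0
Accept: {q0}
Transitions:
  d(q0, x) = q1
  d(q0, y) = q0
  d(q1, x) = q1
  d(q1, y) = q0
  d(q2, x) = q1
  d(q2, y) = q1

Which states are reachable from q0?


BFS from q0:
  layer 0: {q0}
  layer 1: {q1}

{q0, q1}


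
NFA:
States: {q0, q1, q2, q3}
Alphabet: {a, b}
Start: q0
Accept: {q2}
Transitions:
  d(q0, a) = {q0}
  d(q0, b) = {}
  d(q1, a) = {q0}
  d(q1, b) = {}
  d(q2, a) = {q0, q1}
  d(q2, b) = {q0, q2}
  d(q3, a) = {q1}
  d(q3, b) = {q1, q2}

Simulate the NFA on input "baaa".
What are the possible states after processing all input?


Start: {q0}
  --b--> {}
  --a--> {}
  --a--> {}
  --a--> {}

{} (empty set, no valid transitions)


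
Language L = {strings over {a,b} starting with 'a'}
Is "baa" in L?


first symbol = 'b'

No, "baa" is not in L


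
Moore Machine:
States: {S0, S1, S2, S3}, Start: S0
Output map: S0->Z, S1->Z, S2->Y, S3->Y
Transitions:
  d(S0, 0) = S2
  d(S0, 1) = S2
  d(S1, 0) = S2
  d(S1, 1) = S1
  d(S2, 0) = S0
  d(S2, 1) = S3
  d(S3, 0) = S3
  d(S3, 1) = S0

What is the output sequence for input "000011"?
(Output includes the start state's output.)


Start: S0 (output Z)
  --0--> S2 (output Y)
  --0--> S0 (output Z)
  --0--> S2 (output Y)
  --0--> S0 (output Z)
  --1--> S2 (output Y)
  --1--> S3 (output Y)

"ZYZYZYY"


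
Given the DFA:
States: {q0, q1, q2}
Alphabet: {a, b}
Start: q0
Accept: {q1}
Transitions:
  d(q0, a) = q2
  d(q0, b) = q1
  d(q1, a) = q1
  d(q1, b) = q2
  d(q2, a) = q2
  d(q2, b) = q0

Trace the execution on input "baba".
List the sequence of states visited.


Input: baba
d(q0, b) = q1
d(q1, a) = q1
d(q1, b) = q2
d(q2, a) = q2


q0 -> q1 -> q1 -> q2 -> q2


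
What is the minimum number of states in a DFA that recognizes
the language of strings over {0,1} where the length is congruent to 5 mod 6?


States track (length) mod 6.
Need 6 states: one per remainder 0..5; accept = remainder 5.

6


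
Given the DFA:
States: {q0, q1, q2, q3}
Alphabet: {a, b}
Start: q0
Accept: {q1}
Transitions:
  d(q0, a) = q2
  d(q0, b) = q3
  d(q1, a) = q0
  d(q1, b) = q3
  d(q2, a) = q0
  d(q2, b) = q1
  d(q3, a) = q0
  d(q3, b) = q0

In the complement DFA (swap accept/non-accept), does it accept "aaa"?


Trace: q0 -> q2 -> q0 -> q2
Final: q2
Original accept: {q1}
Complement: q2 is not in original accept

Yes, complement accepts (original rejects)


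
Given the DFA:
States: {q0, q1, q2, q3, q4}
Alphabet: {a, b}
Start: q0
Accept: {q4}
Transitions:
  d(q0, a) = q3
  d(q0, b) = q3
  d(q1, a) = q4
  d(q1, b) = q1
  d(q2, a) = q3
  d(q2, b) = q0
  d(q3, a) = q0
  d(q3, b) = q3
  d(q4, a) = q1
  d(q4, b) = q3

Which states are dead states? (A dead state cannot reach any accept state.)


Forward reachability from each state:
  q0 -> reaches {q0, q3}, no accept state (dead)
  q1 -> reaches accept state q4 (live)
  q2 -> reaches {q0, q2, q3}, no accept state (dead)
  q3 -> reaches {q0, q3}, no accept state (dead)
  q4 -> reaches accept state q4 (live)

{q0, q2, q3}


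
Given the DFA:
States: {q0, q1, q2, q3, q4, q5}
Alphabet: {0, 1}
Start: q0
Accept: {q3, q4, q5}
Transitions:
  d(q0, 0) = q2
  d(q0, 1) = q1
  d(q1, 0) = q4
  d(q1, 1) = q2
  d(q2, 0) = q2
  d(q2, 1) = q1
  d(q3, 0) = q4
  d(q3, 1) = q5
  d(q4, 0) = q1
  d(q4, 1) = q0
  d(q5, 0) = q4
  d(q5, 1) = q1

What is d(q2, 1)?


Looking up transition d(q2, 1)

q1


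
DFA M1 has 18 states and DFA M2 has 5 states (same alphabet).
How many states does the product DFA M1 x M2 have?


Product construction pairs every M1 state with every M2 state.
18 * 5 = 90

90


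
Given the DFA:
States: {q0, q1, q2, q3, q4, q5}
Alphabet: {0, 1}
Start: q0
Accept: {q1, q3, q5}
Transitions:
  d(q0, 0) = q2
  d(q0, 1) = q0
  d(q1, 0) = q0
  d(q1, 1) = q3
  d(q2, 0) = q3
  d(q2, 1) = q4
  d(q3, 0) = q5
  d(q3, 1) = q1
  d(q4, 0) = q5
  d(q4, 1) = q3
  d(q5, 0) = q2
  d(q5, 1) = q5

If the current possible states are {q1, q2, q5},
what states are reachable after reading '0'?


Apply transition on '0' from each current state:
  d(q1, 0) = q0
  d(q2, 0) = q3
  d(q5, 0) = q2

{q0, q2, q3}


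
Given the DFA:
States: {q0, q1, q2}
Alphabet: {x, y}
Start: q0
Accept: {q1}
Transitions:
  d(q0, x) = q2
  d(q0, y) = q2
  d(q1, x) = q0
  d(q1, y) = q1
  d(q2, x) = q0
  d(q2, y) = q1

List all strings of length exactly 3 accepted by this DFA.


All strings of length 3: 8 total
Accepted: 2

"xyy", "yyy"


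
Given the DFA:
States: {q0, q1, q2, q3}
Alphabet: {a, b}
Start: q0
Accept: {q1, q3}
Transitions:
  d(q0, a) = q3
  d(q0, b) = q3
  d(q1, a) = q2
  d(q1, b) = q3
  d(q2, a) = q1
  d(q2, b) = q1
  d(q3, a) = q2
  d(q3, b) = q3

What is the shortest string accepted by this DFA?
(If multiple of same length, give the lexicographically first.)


BFS by string length (lex-first path to each state shown):
  len 0: q0<-""
  len 1: q3<-"a"
Found accept state at length 1.

"a"


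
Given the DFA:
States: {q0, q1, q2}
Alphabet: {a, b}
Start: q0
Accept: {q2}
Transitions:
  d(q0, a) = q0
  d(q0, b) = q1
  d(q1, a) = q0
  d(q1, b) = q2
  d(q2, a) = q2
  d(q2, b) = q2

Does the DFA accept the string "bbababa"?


Trace: q0 -> q1 -> q2 -> q2 -> q2 -> q2 -> q2 -> q2
Final state: q2
Accept states: {q2}

Yes, accepted (final state q2 is an accept state)


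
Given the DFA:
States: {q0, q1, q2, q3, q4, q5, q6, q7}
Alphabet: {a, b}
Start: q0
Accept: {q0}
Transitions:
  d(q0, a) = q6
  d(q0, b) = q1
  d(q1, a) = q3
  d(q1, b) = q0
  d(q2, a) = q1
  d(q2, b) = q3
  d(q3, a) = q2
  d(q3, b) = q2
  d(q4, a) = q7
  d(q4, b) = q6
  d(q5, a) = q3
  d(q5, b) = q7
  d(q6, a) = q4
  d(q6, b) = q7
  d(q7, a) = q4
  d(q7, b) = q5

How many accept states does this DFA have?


Accept states listed: {q0}
Counting: q0(1)

1


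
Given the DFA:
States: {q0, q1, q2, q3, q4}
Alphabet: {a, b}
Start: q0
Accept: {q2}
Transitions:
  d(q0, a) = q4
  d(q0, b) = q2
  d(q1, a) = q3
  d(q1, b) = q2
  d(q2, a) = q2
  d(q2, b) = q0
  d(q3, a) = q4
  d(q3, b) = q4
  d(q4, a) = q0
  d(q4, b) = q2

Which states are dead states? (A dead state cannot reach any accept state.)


Forward reachability from each state:
  q0 -> reaches accept state q2 (live)
  q1 -> reaches accept state q2 (live)
  q2 -> reaches accept state q2 (live)
  q3 -> reaches accept state q2 (live)
  q4 -> reaches accept state q2 (live)

None (all states can reach an accept state)


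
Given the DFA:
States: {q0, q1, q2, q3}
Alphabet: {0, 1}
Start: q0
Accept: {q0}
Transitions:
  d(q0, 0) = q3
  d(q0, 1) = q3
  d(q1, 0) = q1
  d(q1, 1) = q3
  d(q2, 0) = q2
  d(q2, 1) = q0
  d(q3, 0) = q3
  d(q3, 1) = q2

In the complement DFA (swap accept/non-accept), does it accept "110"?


Trace: q0 -> q3 -> q2 -> q2
Final: q2
Original accept: {q0}
Complement: q2 is not in original accept

Yes, complement accepts (original rejects)


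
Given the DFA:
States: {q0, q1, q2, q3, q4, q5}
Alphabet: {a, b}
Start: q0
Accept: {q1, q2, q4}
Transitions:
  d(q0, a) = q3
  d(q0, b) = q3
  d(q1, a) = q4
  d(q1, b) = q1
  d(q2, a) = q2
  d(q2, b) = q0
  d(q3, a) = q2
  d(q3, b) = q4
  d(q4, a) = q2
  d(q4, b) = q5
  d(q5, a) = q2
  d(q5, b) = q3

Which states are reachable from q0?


BFS from q0:
  layer 0: {q0}
  layer 1: {q3}
  layer 2: {q2, q4}
  layer 3: {q5}

{q0, q2, q3, q4, q5}


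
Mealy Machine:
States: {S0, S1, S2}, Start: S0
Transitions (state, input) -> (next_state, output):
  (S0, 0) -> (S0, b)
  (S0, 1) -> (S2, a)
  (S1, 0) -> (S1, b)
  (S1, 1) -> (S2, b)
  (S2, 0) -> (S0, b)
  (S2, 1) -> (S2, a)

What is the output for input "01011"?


Step-by-step:
  (S0, 0) -> (S0, b)
  (S0, 1) -> (S2, a)
  (S2, 0) -> (S0, b)
  (S0, 1) -> (S2, a)
  (S2, 1) -> (S2, a)

"babaa"


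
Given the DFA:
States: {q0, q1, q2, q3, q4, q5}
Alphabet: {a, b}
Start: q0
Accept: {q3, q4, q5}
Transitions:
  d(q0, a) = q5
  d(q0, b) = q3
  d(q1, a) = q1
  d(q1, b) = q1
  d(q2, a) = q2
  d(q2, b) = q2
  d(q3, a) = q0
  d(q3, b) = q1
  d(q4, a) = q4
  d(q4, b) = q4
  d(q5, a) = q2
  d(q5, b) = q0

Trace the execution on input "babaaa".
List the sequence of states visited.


Input: babaaa
d(q0, b) = q3
d(q3, a) = q0
d(q0, b) = q3
d(q3, a) = q0
d(q0, a) = q5
d(q5, a) = q2


q0 -> q3 -> q0 -> q3 -> q0 -> q5 -> q2


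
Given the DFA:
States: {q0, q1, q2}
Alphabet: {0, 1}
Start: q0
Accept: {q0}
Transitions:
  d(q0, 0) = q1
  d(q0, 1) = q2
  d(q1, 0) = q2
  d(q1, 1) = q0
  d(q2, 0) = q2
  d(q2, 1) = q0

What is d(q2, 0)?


Looking up transition d(q2, 0)

q2


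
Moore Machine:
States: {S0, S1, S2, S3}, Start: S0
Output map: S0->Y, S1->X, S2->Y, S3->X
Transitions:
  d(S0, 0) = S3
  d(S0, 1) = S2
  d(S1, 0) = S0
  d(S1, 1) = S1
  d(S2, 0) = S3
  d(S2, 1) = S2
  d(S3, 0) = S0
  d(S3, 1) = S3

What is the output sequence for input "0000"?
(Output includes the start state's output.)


Start: S0 (output Y)
  --0--> S3 (output X)
  --0--> S0 (output Y)
  --0--> S3 (output X)
  --0--> S0 (output Y)

"YXYXY"


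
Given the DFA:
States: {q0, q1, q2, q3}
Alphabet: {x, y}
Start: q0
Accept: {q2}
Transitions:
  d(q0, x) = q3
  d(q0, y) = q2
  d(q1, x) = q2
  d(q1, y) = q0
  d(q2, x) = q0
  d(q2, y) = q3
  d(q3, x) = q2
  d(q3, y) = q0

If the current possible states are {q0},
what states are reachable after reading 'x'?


Apply transition on 'x' from each current state:
  d(q0, x) = q3

{q3}
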